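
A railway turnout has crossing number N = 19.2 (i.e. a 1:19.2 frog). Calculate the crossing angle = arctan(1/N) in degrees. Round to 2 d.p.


1/N = 1/19.2 = 0.052083
angle = arctan(0.052083) = 0.052036 rad
angle = 0.052036 * 180/pi = 2.98 degrees

2.98


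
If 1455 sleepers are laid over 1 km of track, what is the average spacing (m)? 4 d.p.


Spacing = 1000 m / number of sleepers
Spacing = 1000 / 1455
Spacing = 0.6873 m

0.6873


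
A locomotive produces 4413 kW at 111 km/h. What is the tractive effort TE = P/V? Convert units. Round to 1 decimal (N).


Convert: P = 4413 kW = 4413000 W
V = 111 / 3.6 = 30.8333 m/s
TE = 4413000 / 30.8333
TE = 143124.3 N

143124.3


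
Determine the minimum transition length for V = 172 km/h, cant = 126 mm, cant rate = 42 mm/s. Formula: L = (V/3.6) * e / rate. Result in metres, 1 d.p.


Convert speed: V = 172 / 3.6 = 47.7778 m/s
L = 47.7778 * 126 / 42
L = 6020.0 / 42
L = 143.3 m

143.3


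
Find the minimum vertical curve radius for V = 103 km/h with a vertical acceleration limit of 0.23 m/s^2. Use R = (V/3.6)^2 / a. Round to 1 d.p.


Convert speed: V = 103 / 3.6 = 28.6111 m/s
V^2 = 818.5957 m^2/s^2
R_v = 818.5957 / 0.23
R_v = 3559.1 m

3559.1


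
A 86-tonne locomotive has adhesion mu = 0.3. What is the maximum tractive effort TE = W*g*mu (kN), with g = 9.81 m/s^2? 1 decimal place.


TE_max = W * g * mu
TE_max = 86 * 9.81 * 0.3
TE_max = 843.66 * 0.3
TE_max = 253.1 kN

253.1


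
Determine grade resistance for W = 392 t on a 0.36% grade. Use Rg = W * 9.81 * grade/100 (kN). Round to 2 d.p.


Rg = W * 9.81 * grade / 100
Rg = 392 * 9.81 * 0.36 / 100
Rg = 3845.52 * 0.0036
Rg = 13.84 kN

13.84


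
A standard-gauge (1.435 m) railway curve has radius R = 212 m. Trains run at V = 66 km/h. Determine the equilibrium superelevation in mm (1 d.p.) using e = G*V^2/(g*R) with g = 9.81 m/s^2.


Convert speed: V = 66 / 3.6 = 18.3333 m/s
Apply formula: e = 1.435 * 18.3333^2 / (9.81 * 212)
e = 1.435 * 336.1111 / 2079.72
e = 0.231916 m = 231.9 mm

231.9


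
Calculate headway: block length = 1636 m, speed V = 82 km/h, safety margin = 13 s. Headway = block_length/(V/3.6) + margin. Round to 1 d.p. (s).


V = 82 / 3.6 = 22.7778 m/s
Block traversal time = 1636 / 22.7778 = 71.8244 s
Headway = 71.8244 + 13
Headway = 84.8 s

84.8


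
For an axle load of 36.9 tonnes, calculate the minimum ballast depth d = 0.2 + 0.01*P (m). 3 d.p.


d = 0.2 + 0.01 * 36.9
d = 0.2 + 0.369
d = 0.569 m

0.569


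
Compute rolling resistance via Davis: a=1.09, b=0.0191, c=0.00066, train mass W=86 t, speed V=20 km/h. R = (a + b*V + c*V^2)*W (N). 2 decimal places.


b*V = 0.0191 * 20 = 0.382
c*V^2 = 0.00066 * 400 = 0.264
R_per_t = 1.09 + 0.382 + 0.264 = 1.736 N/t
R_total = 1.736 * 86 = 149.30 N

149.30


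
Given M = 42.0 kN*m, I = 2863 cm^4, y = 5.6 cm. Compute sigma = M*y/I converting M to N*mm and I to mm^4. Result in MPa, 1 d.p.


Convert units:
M = 42.0 kN*m = 42000000 N*mm
y = 5.6 cm = 56 mm
I = 2863 cm^4 = 28630000 mm^4
sigma = 42000000 * 56 / 28630000
sigma = 82.2 MPa

82.2


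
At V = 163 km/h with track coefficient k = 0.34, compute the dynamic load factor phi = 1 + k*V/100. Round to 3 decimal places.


phi = 1 + k * V / 100
phi = 1 + 0.34 * 163 / 100
phi = 1 + 0.5542
phi = 1.554

1.554


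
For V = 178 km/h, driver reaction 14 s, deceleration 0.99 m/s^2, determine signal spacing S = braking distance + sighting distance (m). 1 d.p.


V = 178 / 3.6 = 49.4444 m/s
Braking distance = 49.4444^2 / (2*0.99) = 1234.7238 m
Sighting distance = 49.4444 * 14 = 692.2222 m
S = 1234.7238 + 692.2222 = 1926.9 m

1926.9


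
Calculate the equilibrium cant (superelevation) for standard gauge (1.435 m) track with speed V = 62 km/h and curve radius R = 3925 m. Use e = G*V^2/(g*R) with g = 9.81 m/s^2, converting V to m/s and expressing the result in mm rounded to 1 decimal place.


Convert speed: V = 62 / 3.6 = 17.2222 m/s
Apply formula: e = 1.435 * 17.2222^2 / (9.81 * 3925)
e = 1.435 * 296.6049 / 38504.25
e = 0.011054 m = 11.1 mm

11.1


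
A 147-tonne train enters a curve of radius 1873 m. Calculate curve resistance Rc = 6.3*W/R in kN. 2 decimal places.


Rc = 6.3 * W / R
Rc = 6.3 * 147 / 1873
Rc = 926.1 / 1873
Rc = 0.49 kN

0.49


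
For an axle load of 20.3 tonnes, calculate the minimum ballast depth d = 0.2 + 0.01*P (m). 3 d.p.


d = 0.2 + 0.01 * 20.3
d = 0.2 + 0.203
d = 0.403 m

0.403


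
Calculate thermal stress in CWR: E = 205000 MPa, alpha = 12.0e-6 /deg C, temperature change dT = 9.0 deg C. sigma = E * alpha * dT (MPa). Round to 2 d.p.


sigma = E * alpha * dT
sigma = 205000 * 12.0e-6 * 9.0
sigma = 2.46 * 9.0
sigma = 22.14 MPa

22.14


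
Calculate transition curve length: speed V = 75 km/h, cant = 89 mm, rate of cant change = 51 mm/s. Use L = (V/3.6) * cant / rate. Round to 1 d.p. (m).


Convert speed: V = 75 / 3.6 = 20.8333 m/s
L = 20.8333 * 89 / 51
L = 1854.1667 / 51
L = 36.4 m

36.4


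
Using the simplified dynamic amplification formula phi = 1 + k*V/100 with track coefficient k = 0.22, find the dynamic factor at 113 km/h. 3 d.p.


phi = 1 + k * V / 100
phi = 1 + 0.22 * 113 / 100
phi = 1 + 0.2486
phi = 1.249

1.249


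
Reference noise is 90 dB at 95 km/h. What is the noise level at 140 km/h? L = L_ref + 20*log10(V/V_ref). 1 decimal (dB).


V/V_ref = 140 / 95 = 1.473684
log10(1.473684) = 0.168404
20 * 0.168404 = 3.3681
L = 90 + 3.3681 = 93.4 dB

93.4


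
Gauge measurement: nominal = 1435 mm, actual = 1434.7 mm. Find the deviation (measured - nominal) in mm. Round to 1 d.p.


Deviation = measured - nominal
Deviation = 1434.7 - 1435
Deviation = -0.3 mm

-0.3


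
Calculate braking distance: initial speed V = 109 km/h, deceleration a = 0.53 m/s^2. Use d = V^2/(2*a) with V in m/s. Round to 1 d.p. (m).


Convert speed: V = 109 / 3.6 = 30.2778 m/s
V^2 = 916.7438
d = 916.7438 / (2 * 0.53)
d = 916.7438 / 1.06
d = 864.9 m

864.9


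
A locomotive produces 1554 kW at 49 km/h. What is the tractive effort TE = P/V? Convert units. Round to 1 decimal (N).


Convert: P = 1554 kW = 1554000 W
V = 49 / 3.6 = 13.6111 m/s
TE = 1554000 / 13.6111
TE = 114171.4 N

114171.4


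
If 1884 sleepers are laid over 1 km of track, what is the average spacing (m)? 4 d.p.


Spacing = 1000 m / number of sleepers
Spacing = 1000 / 1884
Spacing = 0.5308 m

0.5308


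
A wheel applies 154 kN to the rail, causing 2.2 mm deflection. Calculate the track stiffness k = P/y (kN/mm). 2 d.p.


Track stiffness k = P / y
k = 154 / 2.2
k = 70.00 kN/mm

70.00


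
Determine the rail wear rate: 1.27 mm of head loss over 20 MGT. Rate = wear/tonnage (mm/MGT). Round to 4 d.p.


Wear rate = total wear / cumulative tonnage
Rate = 1.27 / 20
Rate = 0.0635 mm/MGT

0.0635


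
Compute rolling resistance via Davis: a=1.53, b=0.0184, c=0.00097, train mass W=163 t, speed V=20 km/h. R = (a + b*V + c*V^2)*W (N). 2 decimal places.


b*V = 0.0184 * 20 = 0.368
c*V^2 = 0.00097 * 400 = 0.388
R_per_t = 1.53 + 0.368 + 0.388 = 2.286 N/t
R_total = 2.286 * 163 = 372.62 N

372.62


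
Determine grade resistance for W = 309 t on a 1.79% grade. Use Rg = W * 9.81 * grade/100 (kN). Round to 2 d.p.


Rg = W * 9.81 * grade / 100
Rg = 309 * 9.81 * 1.79 / 100
Rg = 3031.29 * 0.0179
Rg = 54.26 kN

54.26


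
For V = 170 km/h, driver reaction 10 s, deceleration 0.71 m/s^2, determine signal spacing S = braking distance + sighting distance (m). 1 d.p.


V = 170 / 3.6 = 47.2222 m/s
Braking distance = 47.2222^2 / (2*0.71) = 1570.3791 m
Sighting distance = 47.2222 * 10 = 472.2222 m
S = 1570.3791 + 472.2222 = 2042.6 m

2042.6


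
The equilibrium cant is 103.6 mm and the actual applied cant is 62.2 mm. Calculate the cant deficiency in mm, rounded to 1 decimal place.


Cant deficiency = equilibrium cant - actual cant
CD = 103.6 - 62.2
CD = 41.4 mm

41.4


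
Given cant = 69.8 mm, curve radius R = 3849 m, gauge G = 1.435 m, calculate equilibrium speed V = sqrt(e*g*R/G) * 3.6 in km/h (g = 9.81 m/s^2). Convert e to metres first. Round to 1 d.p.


Convert cant: e = 69.8 mm = 0.0698 m
V_ms = sqrt(0.0698 * 9.81 * 3849 / 1.435)
V_ms = sqrt(1836.624782) = 42.8559 m/s
V = 42.8559 * 3.6 = 154.3 km/h

154.3


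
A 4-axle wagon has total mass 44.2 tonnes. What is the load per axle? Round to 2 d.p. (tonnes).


Load per axle = total weight / number of axles
Load = 44.2 / 4
Load = 11.05 tonnes

11.05


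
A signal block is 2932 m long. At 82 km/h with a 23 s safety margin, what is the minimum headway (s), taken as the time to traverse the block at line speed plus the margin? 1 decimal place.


V = 82 / 3.6 = 22.7778 m/s
Block traversal time = 2932 / 22.7778 = 128.722 s
Headway = 128.722 + 23
Headway = 151.7 s

151.7


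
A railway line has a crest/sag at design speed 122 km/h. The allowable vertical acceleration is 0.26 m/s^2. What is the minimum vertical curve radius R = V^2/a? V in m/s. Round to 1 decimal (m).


Convert speed: V = 122 / 3.6 = 33.8889 m/s
V^2 = 1148.4568 m^2/s^2
R_v = 1148.4568 / 0.26
R_v = 4417.1 m

4417.1


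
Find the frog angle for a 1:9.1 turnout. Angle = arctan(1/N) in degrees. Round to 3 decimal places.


1/N = 1/9.1 = 0.10989
angle = arctan(0.10989) = 0.109451 rad
angle = 0.109451 * 180/pi = 6.271 degrees

6.271


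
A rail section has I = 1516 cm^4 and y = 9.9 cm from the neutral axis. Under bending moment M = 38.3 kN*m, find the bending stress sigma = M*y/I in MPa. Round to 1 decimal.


Convert units:
M = 38.3 kN*m = 38300000 N*mm
y = 9.9 cm = 99 mm
I = 1516 cm^4 = 15160000 mm^4
sigma = 38300000 * 99 / 15160000
sigma = 250.1 MPa

250.1


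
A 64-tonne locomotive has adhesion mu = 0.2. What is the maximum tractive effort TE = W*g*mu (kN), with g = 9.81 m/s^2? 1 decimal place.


TE_max = W * g * mu
TE_max = 64 * 9.81 * 0.2
TE_max = 627.84 * 0.2
TE_max = 125.6 kN

125.6


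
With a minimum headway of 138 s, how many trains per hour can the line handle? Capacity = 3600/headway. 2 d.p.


Capacity = 3600 / headway
Capacity = 3600 / 138
Capacity = 26.09 trains/hour

26.09


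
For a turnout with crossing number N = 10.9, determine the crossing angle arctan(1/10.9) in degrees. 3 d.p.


1/N = 1/10.9 = 0.091743
angle = arctan(0.091743) = 0.091487 rad
angle = 0.091487 * 180/pi = 5.242 degrees

5.242


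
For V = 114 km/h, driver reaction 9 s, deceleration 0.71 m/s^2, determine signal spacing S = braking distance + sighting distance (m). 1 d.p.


V = 114 / 3.6 = 31.6667 m/s
Braking distance = 31.6667^2 / (2*0.71) = 706.1815 m
Sighting distance = 31.6667 * 9 = 285.0 m
S = 706.1815 + 285.0 = 991.2 m

991.2


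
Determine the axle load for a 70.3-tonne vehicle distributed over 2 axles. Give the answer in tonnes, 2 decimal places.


Load per axle = total weight / number of axles
Load = 70.3 / 2
Load = 35.15 tonnes

35.15


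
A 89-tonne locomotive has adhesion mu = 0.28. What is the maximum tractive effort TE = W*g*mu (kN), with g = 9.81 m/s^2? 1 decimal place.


TE_max = W * g * mu
TE_max = 89 * 9.81 * 0.28
TE_max = 873.09 * 0.28
TE_max = 244.5 kN

244.5


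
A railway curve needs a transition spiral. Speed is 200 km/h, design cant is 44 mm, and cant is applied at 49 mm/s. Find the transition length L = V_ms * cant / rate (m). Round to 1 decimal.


Convert speed: V = 200 / 3.6 = 55.5556 m/s
L = 55.5556 * 44 / 49
L = 2444.4444 / 49
L = 49.9 m

49.9


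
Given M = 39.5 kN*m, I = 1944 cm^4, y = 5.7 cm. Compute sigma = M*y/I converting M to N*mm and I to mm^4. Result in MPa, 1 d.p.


Convert units:
M = 39.5 kN*m = 39500000 N*mm
y = 5.7 cm = 57 mm
I = 1944 cm^4 = 19440000 mm^4
sigma = 39500000 * 57 / 19440000
sigma = 115.8 MPa

115.8


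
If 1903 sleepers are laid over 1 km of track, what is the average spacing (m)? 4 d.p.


Spacing = 1000 m / number of sleepers
Spacing = 1000 / 1903
Spacing = 0.5255 m

0.5255


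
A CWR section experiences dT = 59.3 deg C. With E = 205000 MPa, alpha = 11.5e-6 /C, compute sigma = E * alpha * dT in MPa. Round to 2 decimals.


sigma = E * alpha * dT
sigma = 205000 * 11.5e-6 * 59.3
sigma = 2.3575 * 59.3
sigma = 139.80 MPa

139.80


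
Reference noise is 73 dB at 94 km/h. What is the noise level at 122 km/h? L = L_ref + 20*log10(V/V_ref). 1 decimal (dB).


V/V_ref = 122 / 94 = 1.297872
log10(1.297872) = 0.113232
20 * 0.113232 = 2.2646
L = 73 + 2.2646 = 75.3 dB

75.3


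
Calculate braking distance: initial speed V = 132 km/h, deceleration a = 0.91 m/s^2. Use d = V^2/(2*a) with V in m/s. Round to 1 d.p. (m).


Convert speed: V = 132 / 3.6 = 36.6667 m/s
V^2 = 1344.4444
d = 1344.4444 / (2 * 0.91)
d = 1344.4444 / 1.82
d = 738.7 m

738.7


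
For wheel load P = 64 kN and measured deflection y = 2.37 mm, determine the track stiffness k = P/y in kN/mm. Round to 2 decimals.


Track stiffness k = P / y
k = 64 / 2.37
k = 27.00 kN/mm

27.00


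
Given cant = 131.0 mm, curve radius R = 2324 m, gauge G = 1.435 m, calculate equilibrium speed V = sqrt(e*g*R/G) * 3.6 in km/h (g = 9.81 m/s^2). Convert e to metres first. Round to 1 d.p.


Convert cant: e = 131.0 mm = 0.1310 m
V_ms = sqrt(0.1310 * 9.81 * 2324 / 1.435)
V_ms = sqrt(2081.251317) = 45.6207 m/s
V = 45.6207 * 3.6 = 164.2 km/h

164.2


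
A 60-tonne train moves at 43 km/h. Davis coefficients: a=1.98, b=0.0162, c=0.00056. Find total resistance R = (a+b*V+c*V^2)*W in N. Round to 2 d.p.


b*V = 0.0162 * 43 = 0.6966
c*V^2 = 0.00056 * 1849 = 1.03544
R_per_t = 1.98 + 0.6966 + 1.03544 = 3.71204 N/t
R_total = 3.71204 * 60 = 222.72 N

222.72


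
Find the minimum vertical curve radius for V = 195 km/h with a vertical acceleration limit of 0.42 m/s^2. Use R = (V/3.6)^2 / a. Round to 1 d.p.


Convert speed: V = 195 / 3.6 = 54.1667 m/s
V^2 = 2934.0278 m^2/s^2
R_v = 2934.0278 / 0.42
R_v = 6985.8 m

6985.8


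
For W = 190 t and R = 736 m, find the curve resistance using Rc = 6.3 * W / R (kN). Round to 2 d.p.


Rc = 6.3 * W / R
Rc = 6.3 * 190 / 736
Rc = 1197.0 / 736
Rc = 1.63 kN

1.63


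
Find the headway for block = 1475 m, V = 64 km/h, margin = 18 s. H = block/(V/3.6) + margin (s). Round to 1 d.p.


V = 64 / 3.6 = 17.7778 m/s
Block traversal time = 1475 / 17.7778 = 82.9688 s
Headway = 82.9688 + 18
Headway = 101.0 s

101.0


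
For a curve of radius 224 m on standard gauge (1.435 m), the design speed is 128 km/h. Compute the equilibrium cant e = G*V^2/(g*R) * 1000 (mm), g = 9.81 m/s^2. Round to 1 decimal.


Convert speed: V = 128 / 3.6 = 35.5556 m/s
Apply formula: e = 1.435 * 35.5556^2 / (9.81 * 224)
e = 1.435 * 1264.1975 / 2197.44
e = 0.825562 m = 825.6 mm

825.6


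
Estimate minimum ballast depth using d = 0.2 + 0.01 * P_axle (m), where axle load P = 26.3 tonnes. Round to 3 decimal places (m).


d = 0.2 + 0.01 * 26.3
d = 0.2 + 0.263
d = 0.463 m

0.463


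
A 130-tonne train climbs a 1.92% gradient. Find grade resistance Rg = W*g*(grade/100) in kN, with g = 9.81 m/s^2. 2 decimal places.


Rg = W * 9.81 * grade / 100
Rg = 130 * 9.81 * 1.92 / 100
Rg = 1275.3 * 0.0192
Rg = 24.49 kN

24.49


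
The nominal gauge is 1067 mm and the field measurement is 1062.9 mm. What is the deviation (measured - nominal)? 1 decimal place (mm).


Deviation = measured - nominal
Deviation = 1062.9 - 1067
Deviation = -4.1 mm

-4.1


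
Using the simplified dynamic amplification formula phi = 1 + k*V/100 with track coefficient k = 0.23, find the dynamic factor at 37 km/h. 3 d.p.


phi = 1 + k * V / 100
phi = 1 + 0.23 * 37 / 100
phi = 1 + 0.0851
phi = 1.085

1.085


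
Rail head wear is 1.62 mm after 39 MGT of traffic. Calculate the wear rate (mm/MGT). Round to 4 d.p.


Wear rate = total wear / cumulative tonnage
Rate = 1.62 / 39
Rate = 0.0415 mm/MGT

0.0415


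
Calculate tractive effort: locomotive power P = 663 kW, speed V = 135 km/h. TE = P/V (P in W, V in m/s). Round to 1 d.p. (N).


Convert: P = 663 kW = 663000 W
V = 135 / 3.6 = 37.5 m/s
TE = 663000 / 37.5
TE = 17680.0 N

17680.0


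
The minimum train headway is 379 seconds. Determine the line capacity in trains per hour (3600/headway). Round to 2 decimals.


Capacity = 3600 / headway
Capacity = 3600 / 379
Capacity = 9.50 trains/hour

9.50


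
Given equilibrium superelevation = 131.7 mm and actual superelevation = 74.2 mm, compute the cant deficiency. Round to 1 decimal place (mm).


Cant deficiency = equilibrium cant - actual cant
CD = 131.7 - 74.2
CD = 57.5 mm

57.5


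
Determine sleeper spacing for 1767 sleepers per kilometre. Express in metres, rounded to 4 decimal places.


Spacing = 1000 m / number of sleepers
Spacing = 1000 / 1767
Spacing = 0.5659 m

0.5659


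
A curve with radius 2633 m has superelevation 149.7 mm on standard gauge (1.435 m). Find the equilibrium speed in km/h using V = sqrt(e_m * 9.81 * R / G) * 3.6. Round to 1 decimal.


Convert cant: e = 149.7 mm = 0.1497 m
V_ms = sqrt(0.1497 * 9.81 * 2633 / 1.435)
V_ms = sqrt(2694.571833) = 51.9093 m/s
V = 51.9093 * 3.6 = 186.9 km/h

186.9


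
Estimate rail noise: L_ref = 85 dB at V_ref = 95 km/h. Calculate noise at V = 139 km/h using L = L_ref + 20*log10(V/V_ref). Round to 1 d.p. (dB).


V/V_ref = 139 / 95 = 1.463158
log10(1.463158) = 0.165291
20 * 0.165291 = 3.3058
L = 85 + 3.3058 = 88.3 dB

88.3


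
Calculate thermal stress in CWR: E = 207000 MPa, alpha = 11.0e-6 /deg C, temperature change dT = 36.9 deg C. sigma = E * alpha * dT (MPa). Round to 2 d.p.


sigma = E * alpha * dT
sigma = 207000 * 11.0e-6 * 36.9
sigma = 2.277 * 36.9
sigma = 84.02 MPa

84.02


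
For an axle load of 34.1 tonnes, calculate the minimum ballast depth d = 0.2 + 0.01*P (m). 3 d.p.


d = 0.2 + 0.01 * 34.1
d = 0.2 + 0.341
d = 0.541 m

0.541


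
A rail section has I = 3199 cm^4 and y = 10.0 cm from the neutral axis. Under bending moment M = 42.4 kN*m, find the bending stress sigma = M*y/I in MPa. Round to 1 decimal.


Convert units:
M = 42.4 kN*m = 42400000 N*mm
y = 10.0 cm = 100 mm
I = 3199 cm^4 = 31990000 mm^4
sigma = 42400000 * 100 / 31990000
sigma = 132.5 MPa

132.5


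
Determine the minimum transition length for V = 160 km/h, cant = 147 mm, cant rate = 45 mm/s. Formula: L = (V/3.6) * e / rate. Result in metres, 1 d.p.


Convert speed: V = 160 / 3.6 = 44.4444 m/s
L = 44.4444 * 147 / 45
L = 6533.3333 / 45
L = 145.2 m

145.2


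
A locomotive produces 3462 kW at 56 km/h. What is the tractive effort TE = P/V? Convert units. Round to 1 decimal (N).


Convert: P = 3462 kW = 3462000 W
V = 56 / 3.6 = 15.5556 m/s
TE = 3462000 / 15.5556
TE = 222557.1 N

222557.1


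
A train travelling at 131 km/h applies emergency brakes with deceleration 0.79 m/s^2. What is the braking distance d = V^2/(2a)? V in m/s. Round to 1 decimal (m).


Convert speed: V = 131 / 3.6 = 36.3889 m/s
V^2 = 1324.1512
d = 1324.1512 / (2 * 0.79)
d = 1324.1512 / 1.58
d = 838.1 m

838.1


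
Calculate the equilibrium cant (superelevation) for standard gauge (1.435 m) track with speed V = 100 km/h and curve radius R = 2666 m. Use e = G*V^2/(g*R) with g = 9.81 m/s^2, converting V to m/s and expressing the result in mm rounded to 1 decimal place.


Convert speed: V = 100 / 3.6 = 27.7778 m/s
Apply formula: e = 1.435 * 27.7778^2 / (9.81 * 2666)
e = 1.435 * 771.6049 / 26153.46
e = 0.042337 m = 42.3 mm

42.3


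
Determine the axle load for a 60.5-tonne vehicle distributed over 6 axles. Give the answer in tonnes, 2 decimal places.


Load per axle = total weight / number of axles
Load = 60.5 / 6
Load = 10.08 tonnes

10.08


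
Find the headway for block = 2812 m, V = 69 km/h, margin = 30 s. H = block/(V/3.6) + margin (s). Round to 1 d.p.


V = 69 / 3.6 = 19.1667 m/s
Block traversal time = 2812 / 19.1667 = 146.713 s
Headway = 146.713 + 30
Headway = 176.7 s

176.7


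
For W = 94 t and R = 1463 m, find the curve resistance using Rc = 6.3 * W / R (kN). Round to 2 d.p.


Rc = 6.3 * W / R
Rc = 6.3 * 94 / 1463
Rc = 592.2 / 1463
Rc = 0.40 kN

0.40


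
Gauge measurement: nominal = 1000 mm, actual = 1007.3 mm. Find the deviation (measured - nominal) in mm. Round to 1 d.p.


Deviation = measured - nominal
Deviation = 1007.3 - 1000
Deviation = 7.3 mm

7.3


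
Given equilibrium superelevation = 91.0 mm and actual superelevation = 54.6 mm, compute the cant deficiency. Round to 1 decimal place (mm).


Cant deficiency = equilibrium cant - actual cant
CD = 91.0 - 54.6
CD = 36.4 mm

36.4


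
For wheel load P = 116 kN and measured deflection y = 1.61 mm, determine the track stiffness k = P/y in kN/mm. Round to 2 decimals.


Track stiffness k = P / y
k = 116 / 1.61
k = 72.05 kN/mm

72.05


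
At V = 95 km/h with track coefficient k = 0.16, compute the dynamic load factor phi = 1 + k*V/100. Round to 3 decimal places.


phi = 1 + k * V / 100
phi = 1 + 0.16 * 95 / 100
phi = 1 + 0.152
phi = 1.152

1.152


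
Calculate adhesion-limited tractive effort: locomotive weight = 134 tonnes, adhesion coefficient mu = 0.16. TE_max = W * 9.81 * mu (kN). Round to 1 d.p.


TE_max = W * g * mu
TE_max = 134 * 9.81 * 0.16
TE_max = 1314.54 * 0.16
TE_max = 210.3 kN

210.3


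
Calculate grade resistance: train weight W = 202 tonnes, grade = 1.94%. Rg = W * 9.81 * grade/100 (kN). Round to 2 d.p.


Rg = W * 9.81 * grade / 100
Rg = 202 * 9.81 * 1.94 / 100
Rg = 1981.62 * 0.0194
Rg = 38.44 kN

38.44


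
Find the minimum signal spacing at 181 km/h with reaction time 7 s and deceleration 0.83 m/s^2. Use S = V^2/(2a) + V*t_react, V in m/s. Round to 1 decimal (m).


V = 181 / 3.6 = 50.2778 m/s
Braking distance = 50.2778^2 / (2*0.83) = 1522.8042 m
Sighting distance = 50.2778 * 7 = 351.9444 m
S = 1522.8042 + 351.9444 = 1874.7 m

1874.7


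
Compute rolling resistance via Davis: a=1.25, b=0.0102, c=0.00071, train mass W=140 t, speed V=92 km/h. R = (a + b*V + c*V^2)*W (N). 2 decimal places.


b*V = 0.0102 * 92 = 0.9384
c*V^2 = 0.00071 * 8464 = 6.00944
R_per_t = 1.25 + 0.9384 + 6.00944 = 8.19784 N/t
R_total = 8.19784 * 140 = 1147.70 N

1147.70


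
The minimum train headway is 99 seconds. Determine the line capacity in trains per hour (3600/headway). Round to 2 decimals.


Capacity = 3600 / headway
Capacity = 3600 / 99
Capacity = 36.36 trains/hour

36.36


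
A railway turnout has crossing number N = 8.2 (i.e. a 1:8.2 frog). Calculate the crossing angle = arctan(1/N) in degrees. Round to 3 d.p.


1/N = 1/8.2 = 0.121951
angle = arctan(0.121951) = 0.121352 rad
angle = 0.121352 * 180/pi = 6.953 degrees

6.953


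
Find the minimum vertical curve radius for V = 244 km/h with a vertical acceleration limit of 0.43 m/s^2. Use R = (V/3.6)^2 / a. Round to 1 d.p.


Convert speed: V = 244 / 3.6 = 67.7778 m/s
V^2 = 4593.8272 m^2/s^2
R_v = 4593.8272 / 0.43
R_v = 10683.3 m

10683.3


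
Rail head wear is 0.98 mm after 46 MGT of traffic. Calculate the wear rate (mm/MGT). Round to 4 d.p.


Wear rate = total wear / cumulative tonnage
Rate = 0.98 / 46
Rate = 0.0213 mm/MGT

0.0213


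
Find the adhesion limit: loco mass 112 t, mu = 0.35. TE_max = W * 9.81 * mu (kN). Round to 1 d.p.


TE_max = W * g * mu
TE_max = 112 * 9.81 * 0.35
TE_max = 1098.72 * 0.35
TE_max = 384.6 kN

384.6


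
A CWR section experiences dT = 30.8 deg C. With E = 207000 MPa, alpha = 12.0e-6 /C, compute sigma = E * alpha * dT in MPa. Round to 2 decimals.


sigma = E * alpha * dT
sigma = 207000 * 12.0e-6 * 30.8
sigma = 2.484 * 30.8
sigma = 76.51 MPa

76.51


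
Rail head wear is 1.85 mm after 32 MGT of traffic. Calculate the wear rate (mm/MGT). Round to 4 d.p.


Wear rate = total wear / cumulative tonnage
Rate = 1.85 / 32
Rate = 0.0578 mm/MGT

0.0578


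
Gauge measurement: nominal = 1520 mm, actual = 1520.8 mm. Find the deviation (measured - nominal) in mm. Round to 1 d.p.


Deviation = measured - nominal
Deviation = 1520.8 - 1520
Deviation = 0.8 mm

0.8


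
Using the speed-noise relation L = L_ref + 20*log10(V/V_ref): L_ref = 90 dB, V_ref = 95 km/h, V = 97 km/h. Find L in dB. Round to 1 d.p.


V/V_ref = 97 / 95 = 1.021053
log10(1.021053) = 0.009048
20 * 0.009048 = 0.181
L = 90 + 0.181 = 90.2 dB

90.2


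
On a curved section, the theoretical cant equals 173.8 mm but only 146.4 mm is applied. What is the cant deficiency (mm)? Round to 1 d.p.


Cant deficiency = equilibrium cant - actual cant
CD = 173.8 - 146.4
CD = 27.4 mm

27.4


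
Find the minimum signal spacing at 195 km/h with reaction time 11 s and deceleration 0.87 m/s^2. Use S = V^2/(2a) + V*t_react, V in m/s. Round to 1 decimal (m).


V = 195 / 3.6 = 54.1667 m/s
Braking distance = 54.1667^2 / (2*0.87) = 1686.2229 m
Sighting distance = 54.1667 * 11 = 595.8333 m
S = 1686.2229 + 595.8333 = 2282.1 m

2282.1


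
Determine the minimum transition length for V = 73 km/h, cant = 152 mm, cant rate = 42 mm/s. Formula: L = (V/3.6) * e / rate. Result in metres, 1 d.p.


Convert speed: V = 73 / 3.6 = 20.2778 m/s
L = 20.2778 * 152 / 42
L = 3082.2222 / 42
L = 73.4 m

73.4


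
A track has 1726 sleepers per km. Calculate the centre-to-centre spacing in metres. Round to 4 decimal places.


Spacing = 1000 m / number of sleepers
Spacing = 1000 / 1726
Spacing = 0.5794 m

0.5794


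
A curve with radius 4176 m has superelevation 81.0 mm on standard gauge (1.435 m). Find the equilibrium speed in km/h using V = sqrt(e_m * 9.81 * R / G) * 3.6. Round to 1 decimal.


Convert cant: e = 81.0 mm = 0.0810 m
V_ms = sqrt(0.0810 * 9.81 * 4176 / 1.435)
V_ms = sqrt(2312.39816) = 48.0874 m/s
V = 48.0874 * 3.6 = 173.1 km/h

173.1


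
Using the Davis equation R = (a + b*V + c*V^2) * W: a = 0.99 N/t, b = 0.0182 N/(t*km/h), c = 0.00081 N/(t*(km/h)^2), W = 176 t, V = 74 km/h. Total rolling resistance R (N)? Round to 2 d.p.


b*V = 0.0182 * 74 = 1.3468
c*V^2 = 0.00081 * 5476 = 4.43556
R_per_t = 0.99 + 1.3468 + 4.43556 = 6.77236 N/t
R_total = 6.77236 * 176 = 1191.94 N

1191.94


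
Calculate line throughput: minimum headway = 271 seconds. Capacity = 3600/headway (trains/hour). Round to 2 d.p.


Capacity = 3600 / headway
Capacity = 3600 / 271
Capacity = 13.28 trains/hour

13.28


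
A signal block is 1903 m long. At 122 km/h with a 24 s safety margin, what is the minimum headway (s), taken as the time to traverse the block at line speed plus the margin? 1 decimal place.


V = 122 / 3.6 = 33.8889 m/s
Block traversal time = 1903 / 33.8889 = 56.1541 s
Headway = 56.1541 + 24
Headway = 80.2 s

80.2


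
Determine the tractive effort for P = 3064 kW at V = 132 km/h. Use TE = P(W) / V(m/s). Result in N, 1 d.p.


Convert: P = 3064 kW = 3064000 W
V = 132 / 3.6 = 36.6667 m/s
TE = 3064000 / 36.6667
TE = 83563.6 N

83563.6


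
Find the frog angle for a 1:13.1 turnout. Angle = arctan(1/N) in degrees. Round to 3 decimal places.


1/N = 1/13.1 = 0.076336
angle = arctan(0.076336) = 0.076188 rad
angle = 0.076188 * 180/pi = 4.365 degrees

4.365


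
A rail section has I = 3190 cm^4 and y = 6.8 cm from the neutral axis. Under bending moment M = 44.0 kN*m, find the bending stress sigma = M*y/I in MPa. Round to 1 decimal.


Convert units:
M = 44.0 kN*m = 44000000 N*mm
y = 6.8 cm = 68 mm
I = 3190 cm^4 = 31900000 mm^4
sigma = 44000000 * 68 / 31900000
sigma = 93.8 MPa

93.8


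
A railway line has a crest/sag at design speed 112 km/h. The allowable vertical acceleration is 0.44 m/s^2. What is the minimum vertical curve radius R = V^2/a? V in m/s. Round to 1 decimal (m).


Convert speed: V = 112 / 3.6 = 31.1111 m/s
V^2 = 967.9012 m^2/s^2
R_v = 967.9012 / 0.44
R_v = 2199.8 m

2199.8


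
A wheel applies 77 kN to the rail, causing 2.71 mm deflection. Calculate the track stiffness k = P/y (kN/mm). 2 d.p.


Track stiffness k = P / y
k = 77 / 2.71
k = 28.41 kN/mm

28.41


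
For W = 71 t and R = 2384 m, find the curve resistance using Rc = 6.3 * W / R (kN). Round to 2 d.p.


Rc = 6.3 * W / R
Rc = 6.3 * 71 / 2384
Rc = 447.3 / 2384
Rc = 0.19 kN

0.19


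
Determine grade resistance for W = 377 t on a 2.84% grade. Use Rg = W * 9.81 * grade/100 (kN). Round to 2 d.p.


Rg = W * 9.81 * grade / 100
Rg = 377 * 9.81 * 2.84 / 100
Rg = 3698.37 * 0.0284
Rg = 105.03 kN

105.03


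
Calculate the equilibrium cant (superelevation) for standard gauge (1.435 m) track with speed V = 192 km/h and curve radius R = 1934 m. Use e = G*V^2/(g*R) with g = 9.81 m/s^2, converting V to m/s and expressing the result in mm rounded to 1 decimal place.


Convert speed: V = 192 / 3.6 = 53.3333 m/s
Apply formula: e = 1.435 * 53.3333^2 / (9.81 * 1934)
e = 1.435 * 2844.4444 / 18972.54
e = 0.215141 m = 215.1 mm

215.1


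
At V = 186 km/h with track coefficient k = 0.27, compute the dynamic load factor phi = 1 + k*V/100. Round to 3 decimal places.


phi = 1 + k * V / 100
phi = 1 + 0.27 * 186 / 100
phi = 1 + 0.5022
phi = 1.502

1.502


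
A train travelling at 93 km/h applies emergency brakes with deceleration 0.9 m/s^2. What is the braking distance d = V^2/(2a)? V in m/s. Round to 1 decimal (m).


Convert speed: V = 93 / 3.6 = 25.8333 m/s
V^2 = 667.3611
d = 667.3611 / (2 * 0.9)
d = 667.3611 / 1.8
d = 370.8 m

370.8


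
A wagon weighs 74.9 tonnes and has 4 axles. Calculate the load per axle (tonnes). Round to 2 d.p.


Load per axle = total weight / number of axles
Load = 74.9 / 4
Load = 18.73 tonnes

18.73


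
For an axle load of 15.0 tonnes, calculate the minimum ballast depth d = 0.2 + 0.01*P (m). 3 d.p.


d = 0.2 + 0.01 * 15.0
d = 0.2 + 0.15
d = 0.350 m

0.350


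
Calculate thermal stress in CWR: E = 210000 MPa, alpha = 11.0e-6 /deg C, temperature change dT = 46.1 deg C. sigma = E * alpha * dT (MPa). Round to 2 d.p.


sigma = E * alpha * dT
sigma = 210000 * 11.0e-6 * 46.1
sigma = 2.31 * 46.1
sigma = 106.49 MPa

106.49


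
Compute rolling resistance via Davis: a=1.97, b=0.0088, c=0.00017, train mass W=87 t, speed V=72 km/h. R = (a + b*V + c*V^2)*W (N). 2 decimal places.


b*V = 0.0088 * 72 = 0.6336
c*V^2 = 0.00017 * 5184 = 0.88128
R_per_t = 1.97 + 0.6336 + 0.88128 = 3.48488 N/t
R_total = 3.48488 * 87 = 303.18 N

303.18


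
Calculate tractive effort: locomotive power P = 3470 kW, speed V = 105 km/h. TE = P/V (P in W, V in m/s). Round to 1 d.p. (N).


Convert: P = 3470 kW = 3470000 W
V = 105 / 3.6 = 29.1667 m/s
TE = 3470000 / 29.1667
TE = 118971.4 N

118971.4


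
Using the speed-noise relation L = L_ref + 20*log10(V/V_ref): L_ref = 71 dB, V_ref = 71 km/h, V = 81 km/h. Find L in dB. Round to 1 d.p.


V/V_ref = 81 / 71 = 1.140845
log10(1.140845) = 0.057227
20 * 0.057227 = 1.1445
L = 71 + 1.1445 = 72.1 dB

72.1


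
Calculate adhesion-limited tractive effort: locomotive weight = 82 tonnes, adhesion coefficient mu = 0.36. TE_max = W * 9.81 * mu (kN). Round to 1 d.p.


TE_max = W * g * mu
TE_max = 82 * 9.81 * 0.36
TE_max = 804.42 * 0.36
TE_max = 289.6 kN

289.6


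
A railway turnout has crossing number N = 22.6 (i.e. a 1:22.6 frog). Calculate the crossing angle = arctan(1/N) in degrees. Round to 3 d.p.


1/N = 1/22.6 = 0.044248
angle = arctan(0.044248) = 0.044219 rad
angle = 0.044219 * 180/pi = 2.534 degrees

2.534


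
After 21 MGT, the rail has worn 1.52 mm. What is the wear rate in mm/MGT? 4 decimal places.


Wear rate = total wear / cumulative tonnage
Rate = 1.52 / 21
Rate = 0.0724 mm/MGT

0.0724


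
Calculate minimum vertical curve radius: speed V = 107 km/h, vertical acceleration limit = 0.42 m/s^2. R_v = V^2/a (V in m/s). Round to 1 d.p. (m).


Convert speed: V = 107 / 3.6 = 29.7222 m/s
V^2 = 883.4105 m^2/s^2
R_v = 883.4105 / 0.42
R_v = 2103.4 m

2103.4


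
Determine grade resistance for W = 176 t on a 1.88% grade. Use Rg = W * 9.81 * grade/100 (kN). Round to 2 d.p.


Rg = W * 9.81 * grade / 100
Rg = 176 * 9.81 * 1.88 / 100
Rg = 1726.56 * 0.0188
Rg = 32.46 kN

32.46


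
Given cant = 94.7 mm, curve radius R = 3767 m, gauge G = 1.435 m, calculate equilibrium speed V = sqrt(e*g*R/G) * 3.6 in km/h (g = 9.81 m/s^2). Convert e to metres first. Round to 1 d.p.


Convert cant: e = 94.7 mm = 0.0947 m
V_ms = sqrt(0.0947 * 9.81 * 3767 / 1.435)
V_ms = sqrt(2438.724299) = 49.3834 m/s
V = 49.3834 * 3.6 = 177.8 km/h

177.8


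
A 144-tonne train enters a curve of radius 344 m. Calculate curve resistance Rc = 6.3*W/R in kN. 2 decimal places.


Rc = 6.3 * W / R
Rc = 6.3 * 144 / 344
Rc = 907.2 / 344
Rc = 2.64 kN

2.64


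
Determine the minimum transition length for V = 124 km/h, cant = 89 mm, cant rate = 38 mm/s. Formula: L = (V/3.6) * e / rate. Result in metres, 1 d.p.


Convert speed: V = 124 / 3.6 = 34.4444 m/s
L = 34.4444 * 89 / 38
L = 3065.5556 / 38
L = 80.7 m

80.7


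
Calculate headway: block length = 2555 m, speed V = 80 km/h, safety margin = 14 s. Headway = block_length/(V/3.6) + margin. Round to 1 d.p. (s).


V = 80 / 3.6 = 22.2222 m/s
Block traversal time = 2555 / 22.2222 = 114.975 s
Headway = 114.975 + 14
Headway = 129.0 s

129.0


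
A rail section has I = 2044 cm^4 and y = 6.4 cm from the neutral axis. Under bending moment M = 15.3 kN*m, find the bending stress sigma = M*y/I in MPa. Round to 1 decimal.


Convert units:
M = 15.3 kN*m = 15300000 N*mm
y = 6.4 cm = 64 mm
I = 2044 cm^4 = 20440000 mm^4
sigma = 15300000 * 64 / 20440000
sigma = 47.9 MPa

47.9


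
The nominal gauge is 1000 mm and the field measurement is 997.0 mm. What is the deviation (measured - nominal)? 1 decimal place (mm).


Deviation = measured - nominal
Deviation = 997.0 - 1000
Deviation = -3.0 mm

-3.0


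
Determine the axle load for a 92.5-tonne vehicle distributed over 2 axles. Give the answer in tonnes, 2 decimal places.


Load per axle = total weight / number of axles
Load = 92.5 / 2
Load = 46.25 tonnes

46.25


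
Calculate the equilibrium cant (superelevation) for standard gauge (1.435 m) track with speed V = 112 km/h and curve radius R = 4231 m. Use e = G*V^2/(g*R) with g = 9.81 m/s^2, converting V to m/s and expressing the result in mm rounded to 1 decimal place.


Convert speed: V = 112 / 3.6 = 31.1111 m/s
Apply formula: e = 1.435 * 31.1111^2 / (9.81 * 4231)
e = 1.435 * 967.9012 / 41506.11
e = 0.033463 m = 33.5 mm

33.5


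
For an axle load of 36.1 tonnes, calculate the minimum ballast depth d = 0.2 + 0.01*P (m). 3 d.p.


d = 0.2 + 0.01 * 36.1
d = 0.2 + 0.361
d = 0.561 m

0.561


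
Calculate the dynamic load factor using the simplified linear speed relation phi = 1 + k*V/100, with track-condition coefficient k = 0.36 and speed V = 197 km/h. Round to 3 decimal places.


phi = 1 + k * V / 100
phi = 1 + 0.36 * 197 / 100
phi = 1 + 0.7092
phi = 1.709

1.709


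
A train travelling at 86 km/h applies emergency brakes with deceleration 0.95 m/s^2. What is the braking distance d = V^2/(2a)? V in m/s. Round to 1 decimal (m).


Convert speed: V = 86 / 3.6 = 23.8889 m/s
V^2 = 570.679
d = 570.679 / (2 * 0.95)
d = 570.679 / 1.9
d = 300.4 m

300.4


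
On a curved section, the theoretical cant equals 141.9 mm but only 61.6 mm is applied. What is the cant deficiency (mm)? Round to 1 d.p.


Cant deficiency = equilibrium cant - actual cant
CD = 141.9 - 61.6
CD = 80.3 mm

80.3


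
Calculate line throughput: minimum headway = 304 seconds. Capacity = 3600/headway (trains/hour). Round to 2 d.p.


Capacity = 3600 / headway
Capacity = 3600 / 304
Capacity = 11.84 trains/hour

11.84


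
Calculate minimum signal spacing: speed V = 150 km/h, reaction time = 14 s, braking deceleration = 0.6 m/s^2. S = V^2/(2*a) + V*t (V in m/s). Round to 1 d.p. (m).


V = 150 / 3.6 = 41.6667 m/s
Braking distance = 41.6667^2 / (2*0.6) = 1446.7593 m
Sighting distance = 41.6667 * 14 = 583.3333 m
S = 1446.7593 + 583.3333 = 2030.1 m

2030.1


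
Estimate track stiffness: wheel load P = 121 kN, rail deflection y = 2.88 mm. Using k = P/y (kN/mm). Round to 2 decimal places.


Track stiffness k = P / y
k = 121 / 2.88
k = 42.01 kN/mm

42.01


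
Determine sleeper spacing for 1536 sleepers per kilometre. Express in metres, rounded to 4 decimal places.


Spacing = 1000 m / number of sleepers
Spacing = 1000 / 1536
Spacing = 0.6510 m

0.6510


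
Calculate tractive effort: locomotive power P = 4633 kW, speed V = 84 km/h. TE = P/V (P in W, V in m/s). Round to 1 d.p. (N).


Convert: P = 4633 kW = 4633000 W
V = 84 / 3.6 = 23.3333 m/s
TE = 4633000 / 23.3333
TE = 198557.1 N

198557.1


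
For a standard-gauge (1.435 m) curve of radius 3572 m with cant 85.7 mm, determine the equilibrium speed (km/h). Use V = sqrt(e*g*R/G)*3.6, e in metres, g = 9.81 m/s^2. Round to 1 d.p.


Convert cant: e = 85.7 mm = 0.0857 m
V_ms = sqrt(0.0857 * 9.81 * 3572 / 1.435)
V_ms = sqrt(2092.711585) = 45.7462 m/s
V = 45.7462 * 3.6 = 164.7 km/h

164.7


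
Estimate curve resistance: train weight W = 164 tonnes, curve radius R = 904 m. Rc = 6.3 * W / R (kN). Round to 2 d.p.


Rc = 6.3 * W / R
Rc = 6.3 * 164 / 904
Rc = 1033.2 / 904
Rc = 1.14 kN

1.14


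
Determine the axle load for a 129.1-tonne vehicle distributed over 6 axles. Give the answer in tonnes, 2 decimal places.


Load per axle = total weight / number of axles
Load = 129.1 / 6
Load = 21.52 tonnes

21.52


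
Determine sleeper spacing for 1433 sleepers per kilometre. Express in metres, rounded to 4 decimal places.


Spacing = 1000 m / number of sleepers
Spacing = 1000 / 1433
Spacing = 0.6978 m

0.6978


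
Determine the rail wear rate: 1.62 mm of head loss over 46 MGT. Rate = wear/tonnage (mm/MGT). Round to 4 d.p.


Wear rate = total wear / cumulative tonnage
Rate = 1.62 / 46
Rate = 0.0352 mm/MGT

0.0352


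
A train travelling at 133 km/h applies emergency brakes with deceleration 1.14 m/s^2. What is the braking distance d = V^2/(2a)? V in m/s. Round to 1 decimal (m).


Convert speed: V = 133 / 3.6 = 36.9444 m/s
V^2 = 1364.892
d = 1364.892 / (2 * 1.14)
d = 1364.892 / 2.28
d = 598.6 m

598.6


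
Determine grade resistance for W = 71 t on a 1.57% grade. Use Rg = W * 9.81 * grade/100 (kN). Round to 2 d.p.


Rg = W * 9.81 * grade / 100
Rg = 71 * 9.81 * 1.57 / 100
Rg = 696.51 * 0.0157
Rg = 10.94 kN

10.94


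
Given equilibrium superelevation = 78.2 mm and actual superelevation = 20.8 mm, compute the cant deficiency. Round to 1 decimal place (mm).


Cant deficiency = equilibrium cant - actual cant
CD = 78.2 - 20.8
CD = 57.4 mm

57.4


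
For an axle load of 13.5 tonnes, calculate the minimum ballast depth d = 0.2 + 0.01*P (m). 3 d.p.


d = 0.2 + 0.01 * 13.5
d = 0.2 + 0.135
d = 0.335 m

0.335


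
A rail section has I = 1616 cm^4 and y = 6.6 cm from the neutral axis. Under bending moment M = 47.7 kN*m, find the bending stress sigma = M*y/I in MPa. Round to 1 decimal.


Convert units:
M = 47.7 kN*m = 47700000 N*mm
y = 6.6 cm = 66 mm
I = 1616 cm^4 = 16160000 mm^4
sigma = 47700000 * 66 / 16160000
sigma = 194.8 MPa

194.8


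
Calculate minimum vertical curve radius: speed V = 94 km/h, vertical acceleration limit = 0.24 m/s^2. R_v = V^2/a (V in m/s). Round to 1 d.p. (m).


Convert speed: V = 94 / 3.6 = 26.1111 m/s
V^2 = 681.7901 m^2/s^2
R_v = 681.7901 / 0.24
R_v = 2840.8 m

2840.8


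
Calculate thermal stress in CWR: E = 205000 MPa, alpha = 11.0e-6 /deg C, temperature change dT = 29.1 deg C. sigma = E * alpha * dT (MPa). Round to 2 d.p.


sigma = E * alpha * dT
sigma = 205000 * 11.0e-6 * 29.1
sigma = 2.255 * 29.1
sigma = 65.62 MPa

65.62


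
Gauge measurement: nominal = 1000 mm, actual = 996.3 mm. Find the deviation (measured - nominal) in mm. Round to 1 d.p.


Deviation = measured - nominal
Deviation = 996.3 - 1000
Deviation = -3.7 mm

-3.7


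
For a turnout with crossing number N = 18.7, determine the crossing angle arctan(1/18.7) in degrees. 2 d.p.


1/N = 1/18.7 = 0.053476
angle = arctan(0.053476) = 0.053425 rad
angle = 0.053425 * 180/pi = 3.06 degrees

3.06


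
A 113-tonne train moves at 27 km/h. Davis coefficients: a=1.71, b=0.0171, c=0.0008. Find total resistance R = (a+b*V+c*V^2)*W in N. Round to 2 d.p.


b*V = 0.0171 * 27 = 0.4617
c*V^2 = 0.0008 * 729 = 0.5832
R_per_t = 1.71 + 0.4617 + 0.5832 = 2.7549 N/t
R_total = 2.7549 * 113 = 311.30 N

311.30
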